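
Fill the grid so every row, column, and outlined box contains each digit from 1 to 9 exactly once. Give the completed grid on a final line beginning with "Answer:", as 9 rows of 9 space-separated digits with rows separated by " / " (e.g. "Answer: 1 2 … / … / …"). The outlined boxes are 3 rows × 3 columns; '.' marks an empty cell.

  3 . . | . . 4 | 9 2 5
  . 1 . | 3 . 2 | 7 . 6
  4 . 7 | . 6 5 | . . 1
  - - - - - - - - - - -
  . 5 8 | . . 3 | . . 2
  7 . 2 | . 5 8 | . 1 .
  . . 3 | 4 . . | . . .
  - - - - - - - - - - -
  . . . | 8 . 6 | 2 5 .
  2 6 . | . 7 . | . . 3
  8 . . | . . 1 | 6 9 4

Step 1. [r6c2∈{9}] r6c2 is down to just 9. So r6c2=9.
Step 2. [r8c3∈{1,4,5,9}] 4 has one home in row 8: r8c3. So r8c3=4.
Step 3. [r8c8∈{8}] only 8 remains possible at r8c8 ⇒ r8c8=8.
Step 4. [r3c4∈{9}] r3c4 has the single candidate 9 ⇒ r3c4=9.
Step 5. [r3c7∈{3,8}] across box 3, 8 lands solely at r3c7. So r3c7=8.
Step 6. [r6c6∈{7}] r6c6 has the single candidate 7, so r6c6=7.
Step 7. [r6c5∈{1,2}] row 6 places 2 nowhere but r6c5, so r6c5=2.
Step 8. [r6c1∈{1,6}] across row 6, 1 lands solely at r6c1 ⇒ r6c1=1.
Step 9. [r7c1∈{9}] nothing but 9 survives at r7c1 ⇒ r7c1=9.
Step 10. [r4c8∈{4,6,7}] r4c8 is the only open cell in row 4 admitting 7. So r4c8=7.
Step 11. [r9c5∈{3}] r9c5 has the single candidate 3 ⇒ r9c5=3.
Step 12. [r9c3∈{5}] nothing but 5 survives at r9c3 ⇒ r9c3=5.
Step 13. [r1c4∈{1,7}] row 1 places 7 nowhere but r1c4, so r1c4=7.
Step 14. [r4c4∈{1,6}] in col 4, 1 fits only at r4c4. So r4c4=1.
Step 15. [r1c2∈{8}] r1c2's peers cover all but 8 ⇒ r1c2=8.
Step 16. [r7c9∈{7}] nothing but 7 survives at r7c9 ⇒ r7c9=7.
Step 17. [r4c7∈{4}] only 4 remains possible at r4c7 ⇒ r4c7=4.
Step 18. [r2c3∈{9}] r2c3 is down to just 9 ⇒ r2c3=9.
Step 19. [r6c8∈{6}] nothing but 6 survives at r6c8. So r6c8=6.
Step 20. [r9c2∈{7}] r9c2 has the single candidate 7 ⇒ r9c2=7.
Step 21. [r6c9∈{8}] r6c9 has the single candidate 8. So r6c9=8.
Step 22. [r4c5∈{9}] r4c5 is down to just 9 ⇒ r4c5=9.
Step 23. [r5c7∈{3}] nothing but 3 survives at r5c7 ⇒ r5c7=3.
Step 24. [r7c3∈{1}] r7c3 is down to just 1. So r7c3=1.
Step 25. [r5c9∈{9}] r5c9 is down to just 9, so r5c9=9.
Step 26. [r2c1∈{5}] r2c1 has the single candidate 5. So r2c1=5.
Step 27. [r5c2∈{4}] r5c2 is down to just 4, so r5c2=4.
Step 28. [r8c6∈{9}] r8c6 has the single candidate 9. So r8c6=9.
Step 29. [r6c7∈{5}] r6c7 is down to just 5. So r6c7=5.
Step 30. [r1c3∈{6}] only 6 remains possible at r1c3 ⇒ r1c3=6.
Step 31. [r7c2∈{3}] nothing but 3 survives at r7c2, so r7c2=3.
Step 32. [r3c8∈{3}] nothing but 3 survives at r3c8 ⇒ r3c8=3.
Step 33. [r5c4∈{6}] nothing but 6 survives at r5c4. So r5c4=6.
Step 34. [r8c4∈{5}] r8c4 has the single candidate 5 ⇒ r8c4=5.
Step 35. [r2c8∈{4}] r2c8 has the single candidate 4, so r2c8=4.
Step 36. [r9c4∈{2}] nothing but 2 survives at r9c4 ⇒ r9c4=2.
Step 37. [r3c2∈{2}] r3c2 is down to just 2. So r3c2=2.
Step 38. [r8c7∈{1}] only 1 remains possible at r8c7, so r8c7=1.
Step 39. [r7c5∈{4}] only 4 remains possible at r7c5. So r7c5=4.
Step 40. [r4c1∈{6}] r4c1's peers cover all but 6, so r4c1=6.
Step 41. [r1c5∈{1}] nothing but 1 survives at r1c5, so r1c5=1.
Step 42. [r2c5∈{8}] only 8 remains possible at r2c5 ⇒ r2c5=8.

Answer: 3 8 6 7 1 4 9 2 5 / 5 1 9 3 8 2 7 4 6 / 4 2 7 9 6 5 8 3 1 / 6 5 8 1 9 3 4 7 2 / 7 4 2 6 5 8 3 1 9 / 1 9 3 4 2 7 5 6 8 / 9 3 1 8 4 6 2 5 7 / 2 6 4 5 7 9 1 8 3 / 8 7 5 2 3 1 6 9 4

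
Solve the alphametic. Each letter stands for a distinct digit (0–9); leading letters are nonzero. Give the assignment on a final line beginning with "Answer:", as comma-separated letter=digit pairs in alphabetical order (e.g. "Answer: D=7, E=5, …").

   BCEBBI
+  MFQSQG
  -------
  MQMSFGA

Step 1. [col 1: I + G ≡ A (mod 10)] column 1 (I + G ≡ A (mod 10), carry-in 0) doesn't pin G yet; pick G=9 and continue ⇒ G=9.
Step 2. [col 1: I + G ≡ A (mod 10)] column 1 (I + G ≡ A (mod 10), carry-in 0) doesn't pin I yet; pick I=3 and continue, so I=3.
Step 3. [M] adding two 6-digit numbers gives at most 6+1 digits, and here it does — M is that final carry and must be 1, so M=1.
Step 4. [col 1: I + G ≡ A (mod 10)] from column 1 (I=3, G=9, carry-in 0, digits 1,3,9 already taken and all letters distinct): A must equal 2, so A=2.
Step 5. [col 2: B + Q ≡ G (mod 10)] column 2 (B + Q ≡ G (mod 10), carry-in 1) doesn't pin Q yet; pick Q=0 and continue, so Q=0.
Step 6. [col 2: B + Q ≡ G (mod 10)] from column 2 (Q=0, G=9, carry-in 1, digits 0,1,2,3,9 already taken and all letters distinct): B must equal 8, so B=8.
Step 7. [col 3: B + S ≡ F (mod 10)] no forcing yet in column 3 (carry-in 0); F=4 is free and consistent — try it ⇒ F=4.
Step 8. [col 3: B + S ≡ F (mod 10)] from column 3 (B=8, F=4, carry-in 0, digits 0,1,2,3,4,8,9 already taken and all letters distinct): S must equal 6, so S=6.
Step 9. [col 4: E + Q ≡ S (mod 10)] in column 4 we have E+Q≡S with carry-in 1; given Q=0, S=6 and digits 0,1,2,3,4,6,8,9 already taken and all letters distinct, that pins E to 5. So E=5.
Step 10. [col 5: C + F ≡ M (mod 10)] column 5 reads C+F+carry(0)=M with F=4, M=1; with digits 0,1,2,3,4,5,6,8,9 already taken and all letters distinct, the only value for C is 7. So C=7.

Answer: A=2, B=8, C=7, E=5, F=4, G=9, I=3, M=1, Q=0, S=6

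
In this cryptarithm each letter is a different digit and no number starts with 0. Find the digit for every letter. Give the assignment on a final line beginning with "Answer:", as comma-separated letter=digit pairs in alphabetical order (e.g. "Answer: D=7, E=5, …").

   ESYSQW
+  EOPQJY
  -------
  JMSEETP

Step 1. [col 1: W + Y ≡ P (mod 10)] several values work for P in column 1 (W + Y ≡ P (mod 10), carry-in 0); try P=7. So P=7.
Step 2. [col 1: W + Y ≡ P (mod 10)] no forcing yet in column 1 (carry-in 0); Y=2 is free and consistent — try it. So Y=2.
Step 3. [col 1: W + Y ≡ P (mod 10)] from column 1 (Y=2, P=7, carry-in 0, digits 2,7 already taken and all letters distinct): W must equal 5 ⇒ W=5.
Step 4. [col 2: Q + J ≡ T (mod 10)] Q=3 is one option consistent with column 2 (Q + J ≡ T (mod 10), carry-in 0) — take it. So Q=3.
Step 5. [col 2: Q + J ≡ T (mod 10)] several values work for J in column 2 (Q + J ≡ T (mod 10), carry-in 0); try J=1. So J=1.
Step 6. [col 2: Q + J ≡ T (mod 10)] from column 2 (Q=3, J=1, carry-in 0, digits 1,2,3,5,7 already taken and all letters distinct): T must equal 4 ⇒ T=4.
Step 7. [col 3: S + Q ≡ E (mod 10)] column 3: given Q=3, carry-in 0, and digits 1,2,3,4,5,7 already taken and all letters distinct, S+Q≡E (mod 10) forces E=9 ⇒ E=9.
Step 8. [col 3: S + Q ≡ E (mod 10)] column 3 reads S+Q+carry(0)=E with Q=3, E=9; with digits 1,2,3,4,5,7,9 already taken and all letters distinct, the only value for S is 6, so S=6.
Step 9. [col 5: S + O ≡ S (mod 10)] from column 5 (S=6, carry-in 0, digits 1,2,3,4,5,6,7,9 already taken and all letters distinct): O must equal 0, so O=0.
Step 10. [col 6: E + E ≡ M (mod 10)] from column 6 (E=9, carry-in 0, digits 0,1,2,3,4,5,6,7,9 already taken and all letters distinct): M must equal 8 ⇒ M=8.

Answer: E=9, J=1, M=8, O=0, P=7, Q=3, S=6, T=4, W=5, Y=2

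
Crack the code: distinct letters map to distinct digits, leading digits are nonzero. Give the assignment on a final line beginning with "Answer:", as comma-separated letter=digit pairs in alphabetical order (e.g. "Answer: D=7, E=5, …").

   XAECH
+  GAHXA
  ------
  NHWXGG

Step 1. [col 1: H + A ≡ G (mod 10)] column 1 (H + A ≡ G (mod 10), carry-in 0) doesn't pin G yet; pick G=5 and continue ⇒ G=5.
Step 2. [col 1: H + A ≡ G (mod 10)] H=2 is one option consistent with column 1 (H + A ≡ G (mod 10), carry-in 0) — take it, so H=2.
Step 3. [col 1: H + A ≡ G (mod 10)] column 1 reads H+A+carry(0)=G with H=2, G=5; with digits 2,5 already taken and all letters distinct, the only value for A is 3 ⇒ A=3.
Step 4. [N] adding two 5-digit numbers gives at most 5+1 digits, and here it does — N is that final carry and must be 1 ⇒ N=1.
Step 5. [col 2: C + X ≡ G (mod 10)] no forcing yet in column 2 (carry-in 0); X=7 is free and consistent — try it, so X=7.
Step 6. [col 2: C + X ≡ G (mod 10)] column 2: given X=7, G=5, carry-in 0, and digits 1,2,3,5,7 already taken and all letters distinct, C+X≡G (mod 10) forces C=8 ⇒ C=8.
Step 7. [col 3: E + H ≡ X (mod 10)] from column 3 (H=2, X=7, carry-in 1, digits 1,2,3,5,7,8 already taken and all letters distinct): E must equal 4, so E=4.
Step 8. [col 4: A + A ≡ W (mod 10)] from column 4 (A=3, carry-in 0, digits 1,2,3,4,5,7,8 already taken and all letters distinct): W must equal 6. So W=6.

Answer: A=3, C=8, E=4, G=5, H=2, N=1, W=6, X=7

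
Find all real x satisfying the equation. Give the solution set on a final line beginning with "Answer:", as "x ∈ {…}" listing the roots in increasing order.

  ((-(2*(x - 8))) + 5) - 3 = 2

Step 1. [((-(2*(x - 8))) + 5) - 3 = 2] 3 comes off first (add 3). So sub: (-(2*(x - 8))) + 5 = 5.
Step 2. [(-(2*(x - 8))) + 5 = 5] 5 comes off first (subtract 5), so sub: -(2*(x - 8)) = 0.
Step 3. [-(2*(x - 8)) = 0] leading − — multiply by −1 ⇒ neg: 2*(x - 8) = 0.
Step 4. [2*(x - 8) = 0] divide by the outer 2, so div: x - 8 = 0.
Step 5. [x - 8 = 0] 8 comes off first (add 8), so sub: x = 8.

Answer: x ∈ {8}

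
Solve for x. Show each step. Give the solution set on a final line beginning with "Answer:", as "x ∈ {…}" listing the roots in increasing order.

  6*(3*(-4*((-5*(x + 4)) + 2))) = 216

Step 1. [6*(3*(-4*((-5*(x + 4)) + 2))) = 216] LHS = 6·(…); ÷6 both sides, so div: 3*(-4*((-5*(x + 4)) + 2)) = 36.
Step 2. [3*(-4*((-5*(x + 4)) + 2)) = 36] divide by the outer 3 ⇒ div: -4*((-5*(x + 4)) + 2) = 12.
Step 3. [-4*((-5*(x + 4)) + 2) = 12] divide by the outer -4 ⇒ div: (-5*(x + 4)) + 2 = -3.
Step 4. [(-5*(x + 4)) + 2 = -3] the outer +2 inverts by subtracting 2, so sub: -5*(x + 4) = -5.
Step 5. [-5*(x + 4) = -5] LHS = -5·(…); ÷-5 both sides ⇒ div: x + 4 = 1.
Step 6. [x + 4 = 1] subtract 4: x sits inside (… + 4), so sub: x = -3.

Answer: x ∈ {-3}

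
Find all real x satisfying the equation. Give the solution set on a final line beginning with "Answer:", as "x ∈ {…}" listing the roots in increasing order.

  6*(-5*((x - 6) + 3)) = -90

Step 1. [6*(-5*((x - 6) + 3)) = -90] 6 out front; divide by 6 ⇒ div: -5*((x - 6) + 3) = -15.
Step 2. [-5*((x - 6) + 3) = -15] -5 out front; divide by -5 ⇒ div: (x - 6) + 3 = 3.
Step 3. [(x - 6) + 3 = 3] subtract 3: x sits inside (… + 3). So sub: x - 6 = 0.
Step 4. [x - 6 = 0] peel the -6: add 6 from each side, so sub: x = 6.

Answer: x ∈ {6}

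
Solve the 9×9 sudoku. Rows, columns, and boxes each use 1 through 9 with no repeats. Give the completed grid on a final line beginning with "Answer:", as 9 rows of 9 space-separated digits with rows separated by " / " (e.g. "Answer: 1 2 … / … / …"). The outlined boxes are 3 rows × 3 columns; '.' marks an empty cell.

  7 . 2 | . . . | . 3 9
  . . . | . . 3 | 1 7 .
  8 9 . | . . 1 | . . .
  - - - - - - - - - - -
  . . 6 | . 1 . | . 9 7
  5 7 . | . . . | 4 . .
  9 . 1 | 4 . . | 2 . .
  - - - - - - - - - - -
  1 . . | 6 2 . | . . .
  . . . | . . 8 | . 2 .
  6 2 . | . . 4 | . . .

Step 1. [r2c1∈{4}] only 4 remains possible at r2c1 ⇒ r2c1=4.
Step 2. [r8c1∈{3}] r8c1's peers cover all but 3 ⇒ r8c1=3.
Step 3. [r2c3∈{5}] r2c3 is down to just 5 ⇒ r2c3=5.
Step 4. [r1c5∈{4,5,6,8}] r1c5 is the only open cell in row 1 admitting 4 ⇒ r1c5=4.
Step 5. [r4c2∈{3,4,8}] row 4 places 4 nowhere but r4c2 ⇒ r4c2=4.
Step 6. [r8c2∈{5}] only 5 remains possible at r8c2, so r8c2=5.
Step 7. [r7c2∈{8}] r7c2's peers cover all but 8. So r7c2=8.
Step 8. [r5c3∈{3,8}] 8 has one home in col 3: r5c3, so r5c3=8.
Step 9. [r2c2∈{6}] r2c2 has the single candidate 6 ⇒ r2c2=6.
Step 10. [r6c2∈{3}] r6c2 has the single candidate 3, so r6c2=3.
Step 11. [r4c1∈{2}] r4c1 is down to just 2, so r4c1=2.
Step 12. [r4c6∈{5}] r4c6's peers cover all but 5, so r4c6=5.
Step 13. [r1c6∈{6}] nothing but 6 survives at r1c6, so r1c6=6.
Step 14. [r5c6∈{2,9}] in col 6, 2 fits only at r5c6, so r5c6=2.
Step 15. [r7c6∈{7,9}] 9 has one home in col 6: r7c6, so r7c6=9.
Step 16. [r8c5∈{7}] r8c5 is down to just 7, so r8c5=7.
Step 17. [r3c5∈{5}] nothing but 5 survives at r3c5 ⇒ r3c5=5.
Step 18. [r9c4∈{1,3,5}] col 4 places 5 nowhere but r9c4 ⇒ r9c4=5.
Step 19. [r1c4∈{8}] r1c4 is down to just 8 ⇒ r1c4=8.
Step 20. [r4c7∈{3,8}] in row 4, 8 fits only at r4c7 ⇒ r4c7=8.
Step 21. [r5c9∈{1,3,6}] in box 6, 3 fits only at r5c9. So r5c9=3.
Step 22. [r7c7∈{3,5,7}] 3 has one home in row 7: r7c7. So r7c7=3.
Step 23. [r3c7∈{6}] only 6 remains possible at r3c7. So r3c7=6.
Step 24. [r8c9∈{1,4,6}] r8c9 is the only open cell in row 8 admitting 6. So r8c9=6.
Step 25. [r7c3∈{4,7}] in row 7, 7 fits only at r7c3. So r7c3=7.
Step 26. [r5c4∈{9}] only 9 remains possible at r5c4 ⇒ r5c4=9.
Step 27. [r2c4∈{2}] r2c4's peers cover all but 2. So r2c4=2.
Step 28. [r9c3∈{9}] nothing but 9 survives at r9c3, so r9c3=9.
Step 29. [r6c9∈{5}] r6c9's peers cover all but 5 ⇒ r6c9=5.
Step 30. [r3c8∈{4}] r3c8 is down to just 4. So r3c8=4.
Step 31. [r9c8∈{1,8}] col 8 places 8 nowhere but r9c8, so r9c8=8.
Step 32. [r6c8∈{6}] r6c8 is down to just 6. So r6c8=6.
Step 33. [r9c9∈{1}] nothing but 1 survives at r9c9. So r9c9=1.
Step 34. [r3c9∈{2}] only 2 remains possible at r3c9, so r3c9=2.
Step 35. [r1c7∈{5}] r1c7's peers cover all but 5, so r1c7=5.
Step 36. [r3c4∈{7}] only 7 remains possible at r3c4, so r3c4=7.
Step 37. [r3c3∈{3}] only 3 remains possible at r3c3. So r3c3=3.
Step 38. [r2c9∈{8}] r2c9 has the single candidate 8 ⇒ r2c9=8.
Step 39. [r1c2∈{1}] r1c2 is down to just 1. So r1c2=1.
Step 40. [r5c8∈{1}] only 1 remains possible at r5c8. So r5c8=1.
Step 41. [r5c5∈{6}] nothing but 6 survives at r5c5. So r5c5=6.
Step 42. [r2c5∈{9}] r2c5's peers cover all but 9 ⇒ r2c5=9.
Step 43. [r4c4∈{3}] r4c4 has the single candidate 3. So r4c4=3.
Step 44. [r8c3∈{4}] nothing but 4 survives at r8c3. So r8c3=4.
Step 45. [r6c5∈{8}] r6c5's peers cover all but 8, so r6c5=8.
Step 46. [r6c6∈{7}] nothing but 7 survives at r6c6. So r6c6=7.
Step 47. [r9c7∈{7}] r9c7 is down to just 7 ⇒ r9c7=7.
Step 48. [r9c5∈{3}] r9c5 has the single candidate 3. So r9c5=3.
Step 49. [r7c9∈{4}] nothing but 4 survives at r7c9 ⇒ r7c9=4.
Step 50. [r8c7∈{9}] nothing but 9 survives at r8c7. So r8c7=9.
Step 51. [r7c8∈{5}] r7c8 is down to just 5. So r7c8=5.
Step 52. [r8c4∈{1}] r8c4's peers cover all but 1, so r8c4=1.

Answer: 7 1 2 8 4 6 5 3 9 / 4 6 5 2 9 3 1 7 8 / 8 9 3 7 5 1 6 4 2 / 2 4 6 3 1 5 8 9 7 / 5 7 8 9 6 2 4 1 3 / 9 3 1 4 8 7 2 6 5 / 1 8 7 6 2 9 3 5 4 / 3 5 4 1 7 8 9 2 6 / 6 2 9 5 3 4 7 8 1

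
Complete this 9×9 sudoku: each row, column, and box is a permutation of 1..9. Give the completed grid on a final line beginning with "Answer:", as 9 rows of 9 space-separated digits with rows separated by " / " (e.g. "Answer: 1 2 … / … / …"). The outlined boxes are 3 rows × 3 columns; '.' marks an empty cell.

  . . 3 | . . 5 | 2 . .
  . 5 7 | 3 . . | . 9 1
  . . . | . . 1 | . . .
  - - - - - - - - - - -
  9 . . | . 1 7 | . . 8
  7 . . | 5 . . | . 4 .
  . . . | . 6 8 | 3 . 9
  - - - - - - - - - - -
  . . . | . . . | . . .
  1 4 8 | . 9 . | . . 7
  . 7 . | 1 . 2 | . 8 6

Step 1. [r3c7∈{4,5,6,7,8}] across col 7, 7 lands solely at r3c7, so r3c7=7.
Step 2. [r8c7∈{5}] r8c7 has the single candidate 5 ⇒ r8c7=5.
Step 3. [r5c9∈{2}] nothing but 2 survives at r5c9. So r5c9=2.
Step 4. [r1c9∈{4}] r1c9's peers cover all but 4 ⇒ r1c9=4.
Step 5. [r7c9∈{3}] r7c9 is down to just 3, so r7c9=3.
Step 6. [r1c8∈{6}] r1c8 is down to just 6 ⇒ r1c8=6.
Step 7. [r1c1∈{8}] r1c1 is down to just 8. So r1c1=8.
Step 8. [r8c4∈{6}] r8c4 has the single candidate 6, so r8c4=6.
Step 9. [r7c6∈{4}] r7c6 is down to just 4. So r7c6=4.
Step 10. [r1c2∈{1,9}] 1 has one home in row 1: r1c2. So r1c2=1.
Step 11. [r6c2∈{2}] nothing but 2 survives at r6c2, so r6c2=2.
Step 12. [r6c4∈{4}] r6c4 has the single candidate 4 ⇒ r6c4=4.
Step 13. [r6c1∈{5}] nothing but 5 survives at r6c1, so r6c1=5.
Step 14. [r5c5∈{3}] r5c5 is down to just 3, so r5c5=3.
Step 15. [r4c7∈{6}] r4c7 has the single candidate 6. So r4c7=6.
Step 16. [r5c7∈{1}] r5c7 is down to just 1. So r5c7=1.
Step 17. [r7c7∈{9}] nothing but 9 survives at r7c7. So r7c7=9.
Step 18. [r7c2∈{6}] nothing but 6 survives at r7c2. So r7c2=6.
Step 19. [r7c1∈{2}] r7c1's peers cover all but 2, so r7c1=2.
Step 20. [r3c3∈{2,4,6,9}] in col 3, 2 fits only at r3c3. So r3c3=2.
Step 21. [r3c1∈{4,6}] across row 3, 6 lands solely at r3c1. So r3c1=6.
Step 22. [r1c4∈{7,9}] r1c4 is the only open cell in row 1 admitting 9 ⇒ r1c4=9.
Step 23. [r3c4∈{8}] r3c4 has the single candidate 8, so r3c4=8.
Step 24. [r7c5∈{5,7,8}] 8 has one home in row 7: r7c5, so r7c5=8.
Step 25. [r3c5∈{4}] r3c5 is down to just 4. So r3c5=4.
Step 26. [r7c3∈{5}] nothing but 5 survives at r7c3. So r7c3=5.
Step 27. [r4c8∈{5}] only 5 remains possible at r4c8. So r4c8=5.
Step 28. [r4c4∈{2}] r4c4 is down to just 2 ⇒ r4c4=2.
Step 29. [r9c3∈{9}] r9c3 has the single candidate 9, so r9c3=9.
Step 30. [r9c5∈{5}] r9c5's peers cover all but 5 ⇒ r9c5=5.
Step 31. [r4c3∈{4}] r4c3 is down to just 4 ⇒ r4c3=4.
Step 32. [r3c9∈{5}] nothing but 5 survives at r3c9. So r3c9=5.
Step 33. [r7c8∈{1}] only 1 remains possible at r7c8, so r7c8=1.
Step 34. [r3c8∈{3}] r3c8 is down to just 3, so r3c8=3.
Step 35. [r1c5∈{7}] only 7 remains possible at r1c5 ⇒ r1c5=7.
Step 36. [r6c3∈{1}] r6c3 has the single candidate 1, so r6c3=1.
Step 37. [r5c3∈{6}] r5c3 has the single candidate 6 ⇒ r5c3=6.
Step 38. [r2c6∈{6}] r2c6 has the single candidate 6. So r2c6=6.
Step 39. [r5c2∈{8}] r5c2's peers cover all but 8, so r5c2=8.
Step 40. [r7c4∈{7}] only 7 remains possible at r7c4. So r7c4=7.
Step 41. [r3c2∈{9}] nothing but 9 survives at r3c2. So r3c2=9.
Step 42. [r5c6∈{9}] nothing but 9 survives at r5c6, so r5c6=9.
Step 43. [r9c7∈{4}] r9c7's peers cover all but 4. So r9c7=4.
Step 44. [r2c5∈{2}] r2c5 is down to just 2, so r2c5=2.
Step 45. [r4c2∈{3}] r4c2 has the single candidate 3. So r4c2=3.
Step 46. [r6c8∈{7}] r6c8 is down to just 7, so r6c8=7.
Step 47. [r2c1∈{4}] only 4 remains possible at r2c1, so r2c1=4.
Step 48. [r9c1∈{3}] only 3 remains possible at r9c1. So r9c1=3.
Step 49. [r8c6∈{3}] r8c6's peers cover all but 3. So r8c6=3.
Step 50. [r2c7∈{8}] r2c7 is down to just 8, so r2c7=8.
Step 51. [r8c8∈{2}] r8c8 is down to just 2, so r8c8=2.

Answer: 8 1 3 9 7 5 2 6 4 / 4 5 7 3 2 6 8 9 1 / 6 9 2 8 4 1 7 3 5 / 9 3 4 2 1 7 6 5 8 / 7 8 6 5 3 9 1 4 2 / 5 2 1 4 6 8 3 7 9 / 2 6 5 7 8 4 9 1 3 / 1 4 8 6 9 3 5 2 7 / 3 7 9 1 5 2 4 8 6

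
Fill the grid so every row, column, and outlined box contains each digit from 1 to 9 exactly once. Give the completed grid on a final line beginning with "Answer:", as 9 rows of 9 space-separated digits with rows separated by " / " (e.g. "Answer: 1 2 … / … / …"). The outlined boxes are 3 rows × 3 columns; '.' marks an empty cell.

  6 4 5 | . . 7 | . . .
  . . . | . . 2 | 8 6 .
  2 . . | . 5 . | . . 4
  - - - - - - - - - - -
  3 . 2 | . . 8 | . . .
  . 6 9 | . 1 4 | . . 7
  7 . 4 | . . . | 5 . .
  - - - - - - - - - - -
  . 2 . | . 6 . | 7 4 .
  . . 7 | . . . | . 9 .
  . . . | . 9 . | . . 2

Step 1. [r9c8∈{1,3,5,8}] in col 8, 5 fits only at r9c8 ⇒ r9c8=5.
Step 2. [r4c8∈{1}] r4c8 has the single candidate 1, so r4c8=1.
Step 3. [r6c2∈{1,8}] across row 6, 1 lands solely at r6c2. So r6c2=1.
Step 4. [r5c1∈{5,8}] box 4 places 8 nowhere but r5c1. So r5c1=8.
Step 5. [r9c4∈{1,3,4,7,8}] row 9 places 7 nowhere but r9c4 ⇒ r9c4=7.
Step 6. [r5c4∈{2,3,5}] in row 5, 5 fits only at r5c4, so r5c4=5.
Step 7. [r9c3∈{1,3,6,8}] in col 3, 6 fits only at r9c3, so r9c3=6.
Step 8. [r9c2∈{3,8}] row 9 places 8 nowhere but r9c2, so r9c2=8.
Step 9. [r6c8∈{2,3,8}] across col 8, 8 lands solely at r6c8. So r6c8=8.
Step 10. [r2c9∈{1,3,5,9}] row 2 places 5 nowhere but r2c9, so r2c9=5.
Step 11. [r7c1∈{1,5,9}] 9 has one home in row 7: r7c1, so r7c1=9.
Step 12. [r2c1∈{1}] only 1 remains possible at r2c1. So r2c1=1.
Step 13. [r2c3∈{3}] nothing but 3 survives at r2c3 ⇒ r2c3=3.
Step 14. [r8c2∈{3,5}] 3 has one home in col 2: r8c2 ⇒ r8c2=3.
Step 15. [r7c6∈{1,3,5}] across row 7, 5 lands solely at r7c6, so r7c6=5.
Step 16. [r8c6∈{1}] nothing but 1 survives at r8c6 ⇒ r8c6=1.
Step 17. [r9c6∈{3}] r9c6 is down to just 3, so r9c6=3.
Step 18. [r7c4∈{8}] r7c4's peers cover all but 8 ⇒ r7c4=8.
Step 19. [r9c7∈{1}] r9c7 is down to just 1, so r9c7=1.
Step 20. [r3c4∈{1,3,6,9}] 1 has one home in row 3: r3c4 ⇒ r3c4=1.
Step 21. [r4c7∈{4,6,9}] across row 4, 4 lands solely at r4c7, so r4c7=4.
Step 22. [r7c9∈{3}] only 3 remains possible at r7c9. So r7c9=3.
Step 23. [r2c5∈{4}] nothing but 4 survives at r2c5, so r2c5=4.
Step 24. [r2c4∈{9}] nothing but 9 survives at r2c4, so r2c4=9.
Step 25. [r1c4∈{3}] nothing but 3 survives at r1c4 ⇒ r1c4=3.
Step 26. [r4c4∈{6}] nothing but 6 survives at r4c4, so r4c4=6.
Step 27. [r4c9∈{9}] nothing but 9 survives at r4c9. So r4c9=9.
Step 28. [r8c4∈{2,4}] col 4 places 4 nowhere but r8c4. So r8c4=4.
Step 29. [r3c2∈{7,9}] col 2 places 9 nowhere but r3c2 ⇒ r3c2=9.
Step 30. [r3c7∈{3}] r3c7 has the single candidate 3, so r3c7=3.
Step 31. [r1c8∈{2}] r1c8 has the single candidate 2. So r1c8=2.
Step 32. [r8c5∈{2}] nothing but 2 survives at r8c5, so r8c5=2.
Step 33. [r8c7∈{6}] r8c7 is down to just 6 ⇒ r8c7=6.
Step 34. [r6c4∈{2}] r6c4's peers cover all but 2 ⇒ r6c4=2.
Step 35. [r4c5∈{7}] r4c5 has the single candidate 7 ⇒ r4c5=7.
Step 36. [r3c8∈{7}] r3c8 is down to just 7. So r3c8=7.
Step 37. [r3c3∈{8}] r3c3 has the single candidate 8 ⇒ r3c3=8.
Step 38. [r7c3∈{1}] r7c3 has the single candidate 1. So r7c3=1.
Step 39. [r1c5∈{8}] nothing but 8 survives at r1c5, so r1c5=8.
Step 40. [r4c2∈{5}] r4c2 is down to just 5, so r4c2=5.
Step 41. [r6c5∈{3}] r6c5 is down to just 3. So r6c5=3.
Step 42. [r6c6∈{9}] r6c6 has the single candidate 9, so r6c6=9.
Step 43. [r2c2∈{7}] r2c2 is down to just 7. So r2c2=7.
Step 44. [r1c9∈{1}] r1c9 is down to just 1 ⇒ r1c9=1.
Step 45. [r3c6∈{6}] r3c6 has the single candidate 6 ⇒ r3c6=6.
Step 46. [r8c9∈{8}] r8c9 has the single candidate 8 ⇒ r8c9=8.
Step 47. [r1c7∈{9}] r1c7 is down to just 9. So r1c7=9.
Step 48. [r8c1∈{5}] r8c1 has the single candidate 5 ⇒ r8c1=5.
Step 49. [r5c8∈{3}] nothing but 3 survives at r5c8, so r5c8=3.
Step 50. [r5c7∈{2}] nothing but 2 survives at r5c7 ⇒ r5c7=2.
Step 51. [r9c1∈{4}] nothing but 4 survives at r9c1 ⇒ r9c1=4.
Step 52. [r6c9∈{6}] r6c9's peers cover all but 6, so r6c9=6.

Answer: 6 4 5 3 8 7 9 2 1 / 1 7 3 9 4 2 8 6 5 / 2 9 8 1 5 6 3 7 4 / 3 5 2 6 7 8 4 1 9 / 8 6 9 5 1 4 2 3 7 / 7 1 4 2 3 9 5 8 6 / 9 2 1 8 6 5 7 4 3 / 5 3 7 4 2 1 6 9 8 / 4 8 6 7 9 3 1 5 2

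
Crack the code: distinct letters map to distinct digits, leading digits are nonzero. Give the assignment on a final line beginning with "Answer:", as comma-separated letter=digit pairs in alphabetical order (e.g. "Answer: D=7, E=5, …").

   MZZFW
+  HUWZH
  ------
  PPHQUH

Step 1. [P] the sum has 6 digits but both addends have 5; that extra leading digit P is the final carry, namely 1, so P=1.
Step 2. [col 1: W + H ≡ H (mod 10)] column 1: given nothing yet, carry-in 0, and digits 1 already taken and all letters distinct, W+H≡H (mod 10) forces W=0, so W=0.
Step 3. [col 1: W + H ≡ H (mod 10)] several values work for H in column 1 (W + H ≡ H (mod 10), carry-in 0); try H=5 ⇒ H=5.
Step 4. [col 2: F + Z ≡ U (mod 10)] several values work for Z in column 2 (F + Z ≡ U (mod 10), carry-in 0); try Z=3, so Z=3.
Step 5. [col 2: F + Z ≡ U (mod 10)] F=9 is one option consistent with column 2 (F + Z ≡ U (mod 10), carry-in 0) — take it, so F=9.
Step 6. [col 2: F + Z ≡ U (mod 10)] column 2: given F=9, Z=3, carry-in 0, and digits 0,1,3,5,9 already taken and all letters distinct, F+Z≡U (mod 10) forces U=2 ⇒ U=2.
Step 7. [col 3: Z + W ≡ Q (mod 10)] column 3: given Z=3, W=0, carry-in 1, and digits 0,1,2,3,5,9 already taken and all letters distinct, Z+W≡Q (mod 10) forces Q=4 ⇒ Q=4.
Step 8. [col 5: M + H ≡ P (mod 10)] column 5: given H=5, P=1, carry-in 0, and digits 0,1,2,3,4,5,9 already taken and all letters distinct, M+H≡P (mod 10) forces M=6. So M=6.

Answer: F=9, H=5, M=6, P=1, Q=4, U=2, W=0, Z=3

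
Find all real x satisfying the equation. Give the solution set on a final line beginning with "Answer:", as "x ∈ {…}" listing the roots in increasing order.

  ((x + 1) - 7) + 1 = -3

Step 1. [((x + 1) - 7) + 1 = -3] the outer +1 inverts by subtracting 1. So sub: (x + 1) - 7 = -4.
Step 2. [(x + 1) - 7 = -4] peel the -7: add 7 from each side ⇒ sub: x + 1 = 3.
Step 3. [x + 1 = 3] peel the +1: subtract 1 from each side ⇒ sub: x = 2.

Answer: x ∈ {2}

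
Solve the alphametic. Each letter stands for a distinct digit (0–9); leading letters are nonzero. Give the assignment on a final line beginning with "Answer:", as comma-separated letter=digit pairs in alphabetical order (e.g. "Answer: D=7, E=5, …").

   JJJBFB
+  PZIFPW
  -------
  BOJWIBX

Step 1. [col 1: B + W ≡ X (mod 10)] no forcing yet in column 1 (carry-in 0); X=3 is free and consistent — try it. So X=3.
Step 2. [col 1: B + W ≡ X (mod 10)] several values work for W in column 1 (B + W ≡ X (mod 10), carry-in 0); try W=2, so W=2.
Step 3. [col 1: B + W ≡ X (mod 10)] column 1: given W=2, X=3, carry-in 0, and digits 2,3 already taken and all letters distinct, B+W≡X (mod 10) forces B=1 ⇒ B=1.
Step 4. [col 2: F + P ≡ B (mod 10)] column 2 (F + P ≡ B (mod 10), carry-in 0) doesn't pin F yet; pick F=6 and continue. So F=6.
Step 5. [col 2: F + P ≡ B (mod 10)] in column 2 we have F+P≡B with carry-in 0; given F=6, B=1 and digits 1,2,3,6 already taken and all letters distinct, that pins P to 5 ⇒ P=5.
Step 6. [col 3: B + F ≡ I (mod 10)] column 3 reads B+F+carry(1)=I with B=1, F=6; with digits 1,2,3,5,6 already taken and all letters distinct, the only value for I is 8 ⇒ I=8.
Step 7. [col 4: J + I ≡ W (mod 10)] column 4 reads J+I+carry(0)=W with I=8, W=2; with digits 1,2,3,5,6,8 already taken and all letters distinct, the only value for J is 4. So J=4.
Step 8. [col 5: J + Z ≡ J (mod 10)] column 5 reads J+Z+carry(1)=J with J=4; with digits 1,2,3,4,5,6,8 already taken and all letters distinct, the only value for Z is 9 ⇒ Z=9.
Step 9. [col 6: J + P ≡ O (mod 10)] from column 6 (J=4, P=5, carry-in 1, digits 1,2,3,4,5,6,8,9 already taken and all letters distinct): O must equal 0, so O=0.

Answer: B=1, F=6, I=8, J=4, O=0, P=5, W=2, X=3, Z=9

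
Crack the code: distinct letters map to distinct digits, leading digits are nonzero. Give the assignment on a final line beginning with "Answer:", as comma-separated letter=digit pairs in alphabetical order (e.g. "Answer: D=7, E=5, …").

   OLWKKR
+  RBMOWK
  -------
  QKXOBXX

Step 1. [col 1: R + K ≡ X (mod 10)] no forcing yet in column 1 (carry-in 0); R=9 is free and consistent — try it, so R=9.
Step 2. [Q] adding two 6-digit numbers gives at most 6+1 digits, and here it does — Q is that final carry and must be 1, so Q=1.
Step 3. [col 1: R + K ≡ X (mod 10)] column 1 (R + K ≡ X (mod 10), carry-in 0) doesn't pin X yet; pick X=3 and continue. So X=3.
Step 4. [col 1: R + K ≡ X (mod 10)] in column 1 we have R+K≡X with carry-in 0; given R=9, X=3 and digits 1,3,9 already taken and all letters distinct, that pins K to 4, so K=4.
Step 5. [col 2: K + W ≡ X (mod 10)] from column 2 (K=4, X=3, carry-in 1, digits 1,3,4,9 already taken and all letters distinct): W must equal 8, so W=8.
Step 6. [col 3: K + O ≡ B (mod 10)] B=0 is one option consistent with column 3 (K + O ≡ B (mod 10), carry-in 1) — take it ⇒ B=0.
Step 7. [col 3: K + O ≡ B (mod 10)] in column 3 we have K+O≡B with carry-in 1; given K=4, B=0 and digits 0,1,3,4,8,9 already taken and all letters distinct, that pins O to 5. So O=5.
Step 8. [col 4: W + M ≡ O (mod 10)] in column 4 we have W+M≡O with carry-in 1; given W=8, O=5 and digits 0,1,3,4,5,8,9 already taken and all letters distinct, that pins M to 6 ⇒ M=6.
Step 9. [col 5: L + B ≡ X (mod 10)] from column 5 (B=0, X=3, carry-in 1, digits 0,1,3,4,5,6,8,9 already taken and all letters distinct): L must equal 2. So L=2.

Answer: B=0, K=4, L=2, M=6, O=5, Q=1, R=9, W=8, X=3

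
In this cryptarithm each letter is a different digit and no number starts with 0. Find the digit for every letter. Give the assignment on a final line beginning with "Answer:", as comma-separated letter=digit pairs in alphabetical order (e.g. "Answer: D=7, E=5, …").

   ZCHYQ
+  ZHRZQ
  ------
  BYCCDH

Step 1. [col 1: Q + Q ≡ H (mod 10)] several values work for H in column 1 (Q + Q ≡ H (mod 10), carry-in 0); try H=0 ⇒ H=0.
Step 2. [col 1: Q + Q ≡ H (mod 10)] column 1 reads Q+Q+carry(0)=H with H=0; with digits 0 already taken and all letters distinct, the only value for Q is 5, so Q=5.
Step 3. [col 2: Y + Z ≡ D (mod 10)] column 2 (Y + Z ≡ D (mod 10), carry-in 1) doesn't pin Z yet; pick Z=7 and continue ⇒ Z=7.
Step 4. [col 2: Y + Z ≡ D (mod 10)] no forcing yet in column 2 (carry-in 1); Y=4 is free and consistent — try it ⇒ Y=4.
Step 5. [col 2: Y + Z ≡ D (mod 10)] from column 2 (Y=4, Z=7, carry-in 1, digits 0,4,5,7 already taken and all letters distinct): D must equal 2, so D=2.
Step 6. [col 3: H + R ≡ C (mod 10)] column 3 reads H+R+carry(1)=C with H=0; with digits 0,2,4,5,7 already taken and all letters distinct, the only value for R is 8 ⇒ R=8.
Step 7. [B] the sum has 6 digits but both addends have 5; that extra leading digit B is the final carry, namely 1, so B=1.
Step 8. [col 3: H + R ≡ C (mod 10)] column 3 reads H+R+carry(1)=C with H=0, R=8; with digits 0,1,2,4,5,7,8 already taken and all letters distinct, the only value for C is 9 ⇒ C=9.

Answer: B=1, C=9, D=2, H=0, Q=5, R=8, Y=4, Z=7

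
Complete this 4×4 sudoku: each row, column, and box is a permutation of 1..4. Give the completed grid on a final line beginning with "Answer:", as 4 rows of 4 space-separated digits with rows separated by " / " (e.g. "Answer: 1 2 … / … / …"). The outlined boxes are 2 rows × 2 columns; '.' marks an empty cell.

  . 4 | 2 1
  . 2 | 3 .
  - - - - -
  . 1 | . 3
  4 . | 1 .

Step 1. [r4c4∈{2}] nothing but 2 survives at r4c4, so r4c4=2.
Step 2. [r3c1∈{2}] nothing but 2 survives at r3c1. So r3c1=2.
Step 3. [r2c1∈{1}] r2c1 is down to just 1 ⇒ r2c1=1.
Step 4. [r3c3∈{4}] only 4 remains possible at r3c3, so r3c3=4.
Step 5. [r1c1∈{3}] r1c1's peers cover all but 3, so r1c1=3.
Step 6. [r4c2∈{3}] only 3 remains possible at r4c2, so r4c2=3.
Step 7. [r2c4∈{4}] r2c4 has the single candidate 4 ⇒ r2c4=4.

Answer: 3 4 2 1 / 1 2 3 4 / 2 1 4 3 / 4 3 1 2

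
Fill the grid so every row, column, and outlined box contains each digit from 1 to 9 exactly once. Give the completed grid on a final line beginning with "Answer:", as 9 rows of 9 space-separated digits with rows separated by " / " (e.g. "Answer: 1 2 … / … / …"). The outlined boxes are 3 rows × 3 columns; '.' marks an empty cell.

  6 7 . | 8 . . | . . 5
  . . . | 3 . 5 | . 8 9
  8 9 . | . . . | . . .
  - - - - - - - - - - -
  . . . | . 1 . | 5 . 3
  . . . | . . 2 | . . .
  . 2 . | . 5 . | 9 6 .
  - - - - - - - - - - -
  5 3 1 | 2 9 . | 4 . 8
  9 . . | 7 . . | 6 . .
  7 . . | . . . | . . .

Step 1. [r4c1∈{4}] only 4 remains possible at r4c1, so r4c1=4.
Step 2. [r2c5∈{2,4,6,7}] row 2 places 6 nowhere but r2c5, so r2c5=6.
Step 3. [r2c7∈{1,2,7}] in row 2, 7 fits only at r2c7. So r2c7=7.
Step 4. [r6c4∈{4}] r6c4 is down to just 4 ⇒ r6c4=4.
Step 5. [r3c4∈{1}] r3c4's peers cover all but 1, so r3c4=1.
Step 6. [r4c8∈{2,7}] in row 4, 2 fits only at r4c8, so r4c8=2.
Step 7. [r3c3∈{2,3,4,5}] across row 3, 5 lands solely at r3c3. So r3c3=5.
Step 8. [r1c3∈{2,3,4}] in box 1, 3 fits only at r1c3. So r1c3=3.
Step 9. [r5c7∈{1,8}] r5c7 is the only open cell in col 7 admitting 8 ⇒ r5c7=8.
Step 10. [r7c6∈{6}] r7c6 is down to just 6, so r7c6=6.
Step 11. [r8c8∈{1,3,5}] r8c8 is the only open cell in row 8 admitting 5 ⇒ r8c8=5.
Step 12. [r5c2∈{1,5,6}] in row 5, 5 fits only at r5c2. So r5c2=5.
Step 13. [r9c8∈{1,3,9}] r9c8 is the only open cell in row 9 admitting 9. So r9c8=9.
Step 14. [r9c7∈{1,2,3}] r9c7 is the only open cell in box 9 admitting 3 ⇒ r9c7=3.
Step 15. [r3c7∈{2}] nothing but 2 survives at r3c7. So r3c7=2.
Step 16. [r2c2∈{1,4}] 1 has one home in col 2: r2c2. So r2c2=1.
Step 17. [r2c3∈{2,4}] row 2 places 4 nowhere but r2c3, so r2c3=4.
Step 18. [r1c6∈{4,9}] across row 1, 9 lands solely at r1c6. So r1c6=9.
Step 19. [r8c6∈{1,3,4,8}] 8 in box 5 is pinned to col 6, so r8c6≠8.
Step 20. [r1c5∈{2,4}] row 1 places 2 nowhere but r1c5 ⇒ r1c5=2.
Step 21. [r1c8∈{1,4}] in row 1, 4 fits only at r1c8 ⇒ r1c8=4.
Step 22. [r5c8∈{1,7}] across col 8, 1 lands solely at r5c8 ⇒ r5c8=1.
Step 23. [r6c9∈{7}] r6c9's peers cover all but 7 ⇒ r6c9=7.
Step 24. [r6c3∈{8}] r6c3's peers cover all but 8, so r6c3=8.
Step 25. [r4c2∈{6}] nothing but 6 survives at r4c2, so r4c2=6.
Step 26. [r6c6∈{3}] only 3 remains possible at r6c6, so r6c6=3.
Step 27. [r5c5∈{7}] nothing but 7 survives at r5c5 ⇒ r5c5=7.
Step 28. [r3c5∈{4}] r3c5 has the single candidate 4 ⇒ r3c5=4.
Step 29. [r9c5∈{8}] r9c5 has the single candidate 8. So r9c5=8.
Step 30. [r4c4∈{9}] r4c4 has the single candidate 9 ⇒ r4c4=9.
Step 31. [r9c2∈{4}] nothing but 4 survives at r9c2 ⇒ r9c2=4.
Step 32. [r8c3∈{2}] r8c3 has the single candidate 2, so r8c3=2.
Step 33. [r9c6∈{1}] r9c6 has the single candidate 1. So r9c6=1.
Step 34. [r8c6∈{4}] r8c6 is down to just 4, so r8c6=4.
Step 35. [r4c3∈{7}] r4c3 is down to just 7 ⇒ r4c3=7.
Step 36. [r3c8∈{3}] nothing but 3 survives at r3c8 ⇒ r3c8=3.
Step 37. [r5c1∈{3}] only 3 remains possible at r5c1. So r5c1=3.
Step 38. [r2c1∈{2}] r2c1 is down to just 2. So r2c1=2.
Step 39. [r5c4∈{6}] r5c4's peers cover all but 6 ⇒ r5c4=6.
Step 40. [r8c9∈{1}] r8c9's peers cover all but 1, so r8c9=1.
Step 41. [r3c9∈{6}] r3c9 is down to just 6. So r3c9=6.
Step 42. [r3c6∈{7}] r3c6 has the single candidate 7, so r3c6=7.
Step 43. [r5c9∈{4}] only 4 remains possible at r5c9, so r5c9=4.
Step 44. [r7c8∈{7}] only 7 remains possible at r7c8. So r7c8=7.
Step 45. [r9c4∈{5}] r9c4's peers cover all but 5 ⇒ r9c4=5.
Step 46. [r8c2∈{8}] r8c2's peers cover all but 8, so r8c2=8.
Step 47. [r6c1∈{1}] r6c1 is down to just 1, so r6c1=1.
Step 48. [r1c7∈{1}] r1c7 has the single candidate 1 ⇒ r1c7=1.
Step 49. [r5c3∈{9}] only 9 remains possible at r5c3. So r5c3=9.
Step 50. [r9c3∈{6}] nothing but 6 survives at r9c3 ⇒ r9c3=6.
Step 51. [r4c6∈{8}] nothing but 8 survives at r4c6. So r4c6=8.
Step 52. [r8c5∈{3}] r8c5's peers cover all but 3 ⇒ r8c5=3.
Step 53. [r9c9∈{2}] r9c9's peers cover all but 2. So r9c9=2.

Answer: 6 7 3 8 2 9 1 4 5 / 2 1 4 3 6 5 7 8 9 / 8 9 5 1 4 7 2 3 6 / 4 6 7 9 1 8 5 2 3 / 3 5 9 6 7 2 8 1 4 / 1 2 8 4 5 3 9 6 7 / 5 3 1 2 9 6 4 7 8 / 9 8 2 7 3 4 6 5 1 / 7 4 6 5 8 1 3 9 2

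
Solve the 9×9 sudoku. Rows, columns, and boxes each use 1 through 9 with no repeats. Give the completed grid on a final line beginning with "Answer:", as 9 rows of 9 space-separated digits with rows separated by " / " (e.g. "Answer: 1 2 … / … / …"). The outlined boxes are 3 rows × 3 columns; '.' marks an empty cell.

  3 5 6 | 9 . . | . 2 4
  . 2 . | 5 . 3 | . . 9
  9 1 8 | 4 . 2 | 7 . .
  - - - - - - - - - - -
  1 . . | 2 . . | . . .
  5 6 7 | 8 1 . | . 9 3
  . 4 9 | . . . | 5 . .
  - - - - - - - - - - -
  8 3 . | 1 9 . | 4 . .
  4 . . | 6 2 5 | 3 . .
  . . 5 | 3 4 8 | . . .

Step 1. [r6c4∈{7}] nothing but 7 survives at r6c4, so r6c4=7.
Step 2. [r3c5∈{6}] only 6 remains possible at r3c5 ⇒ r3c5=6.
Step 3. [r9c1∈{2,6,7}] in col 1, 6 fits only at r9c1. So r9c1=6.
Step 4. [r4c8∈{4,6,7,8}] 4 has one home in col 8: r4c8, so r4c8=4.
Step 5. [r4c9∈{6,7,8}] r4c9 is the only open cell in row 4 admitting 7. So r4c9=7.
Step 6. [r9c7∈{1,2,9}] 9 has one home in col 7: r9c7, so r9c7=9.
Step 7. [r6c6∈{6}] only 6 remains possible at r6c6. So r6c6=6.
Step 8. [r9c9∈{1,2}] in row 9, 2 fits only at r9c9 ⇒ r9c9=2.
Step 9. [r9c8∈{1,7}] 1 has one home in row 9: r9c8 ⇒ r9c8=1.
Step 10. [r6c8∈{8}] r6c8 has the single candidate 8 ⇒ r6c8=8.
Step 11. [r2c7∈{1,6,8}] r2c7 is the only open cell in row 2 admitting 1. So r2c7=1.
Step 12. [r3c9∈{5}] r3c9's peers cover all but 5, so r3c9=5.
Step 13. [r8c8∈{7}] r8c8's peers cover all but 7, so r8c8=7.
Step 14. [r2c5∈{7,8}] across row 2, 8 lands solely at r2c5, so r2c5=8.
Step 15. [r7c6∈{7}] only 7 remains possible at r7c6. So r7c6=7.
Step 16. [r6c5∈{3}] nothing but 3 survives at r6c5. So r6c5=3.
Step 17. [r7c9∈{6}] r7c9 has the single candidate 6 ⇒ r7c9=6.
Step 18. [r5c7∈{2}] r5c7's peers cover all but 2. So r5c7=2.
Step 19. [r1c7∈{8}] r1c7 has the single candidate 8 ⇒ r1c7=8.
Step 20. [r8c2∈{9}] only 9 remains possible at r8c2. So r8c2=9.
Step 21. [r8c9∈{8}] r8c9 has the single candidate 8. So r8c9=8.
Step 22. [r5c6∈{4}] r5c6 has the single candidate 4. So r5c6=4.
Step 23. [r6c1∈{2}] r6c1's peers cover all but 2. So r6c1=2.
Step 24. [r4c7∈{6}] r4c7 is down to just 6. So r4c7=6.
Step 25. [r3c8∈{3}] r3c8 is down to just 3. So r3c8=3.
Step 26. [r7c8∈{5}] only 5 remains possible at r7c8. So r7c8=5.
Step 27. [r2c3∈{4}] nothing but 4 survives at r2c3. So r2c3=4.
Step 28. [r9c2∈{7}] r9c2's peers cover all but 7. So r9c2=7.
Step 29. [r1c5∈{7}] r1c5's peers cover all but 7, so r1c5=7.
Step 30. [r6c9∈{1}] nothing but 1 survives at r6c9, so r6c9=1.
Step 31. [r4c3∈{3}] r4c3's peers cover all but 3, so r4c3=3.
Step 32. [r8c3∈{1}] r8c3 has the single candidate 1 ⇒ r8c3=1.
Step 33. [r4c2∈{8}] r4c2 has the single candidate 8. So r4c2=8.
Step 34. [r7c3∈{2}] r7c3 is down to just 2. So r7c3=2.
Step 35. [r4c6∈{9}] nothing but 9 survives at r4c6, so r4c6=9.
Step 36. [r2c8∈{6}] nothing but 6 survives at r2c8 ⇒ r2c8=6.
Step 37. [r4c5∈{5}] r4c5 has the single candidate 5. So r4c5=5.
Step 38. [r1c6∈{1}] r1c6's peers cover all but 1. So r1c6=1.
Step 39. [r2c1∈{7}] r2c1's peers cover all but 7, so r2c1=7.

Answer: 3 5 6 9 7 1 8 2 4 / 7 2 4 5 8 3 1 6 9 / 9 1 8 4 6 2 7 3 5 / 1 8 3 2 5 9 6 4 7 / 5 6 7 8 1 4 2 9 3 / 2 4 9 7 3 6 5 8 1 / 8 3 2 1 9 7 4 5 6 / 4 9 1 6 2 5 3 7 8 / 6 7 5 3 4 8 9 1 2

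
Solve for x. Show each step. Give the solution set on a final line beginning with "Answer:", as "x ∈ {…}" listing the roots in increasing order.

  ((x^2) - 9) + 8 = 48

Step 1. [((x^2) - 9) + 8 = 48] the outer +8 inverts by subtracting 8 ⇒ sub: (x^2) - 9 = 40.
Step 2. [(x^2) - 9 = 40] the outer -9 inverts by adding 9, so sub: x^2 = 49.
Step 3. [x^2 = 49] LHS squared, RHS 49 ≥ 0: apply √ (±), so sqrt: x = 7 or -7.

Answer: x ∈ {-7, 7}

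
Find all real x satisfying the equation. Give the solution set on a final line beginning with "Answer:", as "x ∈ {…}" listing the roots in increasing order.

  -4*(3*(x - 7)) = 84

Step 1. [-4*(3*(x - 7)) = 84] leading coefficient -4: divide by -4, so div: 3*(x - 7) = -21.
Step 2. [3*(x - 7) = -21] 3 out front; divide by 3. So div: x - 7 = -7.
Step 3. [x - 7 = -7] add 7: x sits inside (… - 7) ⇒ sub: x = 0.

Answer: x ∈ {0}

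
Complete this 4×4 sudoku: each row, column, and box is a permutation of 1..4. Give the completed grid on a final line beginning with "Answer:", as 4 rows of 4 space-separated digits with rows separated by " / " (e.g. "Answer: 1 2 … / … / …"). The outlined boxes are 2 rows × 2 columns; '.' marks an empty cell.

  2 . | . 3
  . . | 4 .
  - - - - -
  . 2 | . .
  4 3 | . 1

Step 1. [r2c2∈{1}] r2c2 is down to just 1 ⇒ r2c2=1.
Step 2. [r2c1∈{3}] nothing but 3 survives at r2c1. So r2c1=3.
Step 3. [r3c1∈{1}] r3c1 has the single candidate 1. So r3c1=1.
Step 4. [r3c4∈{4}] only 4 remains possible at r3c4 ⇒ r3c4=4.
Step 5. [r1c3∈{1}] r1c3 has the single candidate 1. So r1c3=1.
Step 6. [r1c2∈{4}] nothing but 4 survives at r1c2. So r1c2=4.
Step 7. [r2c4∈{2}] nothing but 2 survives at r2c4 ⇒ r2c4=2.
Step 8. [r4c3∈{2}] only 2 remains possible at r4c3, so r4c3=2.
Step 9. [r3c3∈{3}] r3c3's peers cover all but 3. So r3c3=3.

Answer: 2 4 1 3 / 3 1 4 2 / 1 2 3 4 / 4 3 2 1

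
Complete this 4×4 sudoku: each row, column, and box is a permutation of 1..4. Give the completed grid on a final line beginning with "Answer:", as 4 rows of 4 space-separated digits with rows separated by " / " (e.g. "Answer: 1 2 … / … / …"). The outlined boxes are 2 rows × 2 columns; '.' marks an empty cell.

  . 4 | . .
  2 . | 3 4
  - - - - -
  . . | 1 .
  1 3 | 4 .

Step 1. [r4c4∈{2}] r4c4's peers cover all but 2, so r4c4=2.
Step 2. [r2c2∈{1}] r2c2 is down to just 1, so r2c2=1.
Step 3. [r3c1∈{4}] r3c1 is down to just 4 ⇒ r3c1=4.
Step 4. [r1c1∈{3}] r1c1 is down to just 3 ⇒ r1c1=3.
Step 5. [r3c2∈{2}] only 2 remains possible at r3c2 ⇒ r3c2=2.
Step 6. [r1c4∈{1}] r1c4's peers cover all but 1, so r1c4=1.
Step 7. [r1c3∈{2}] r1c3 is down to just 2 ⇒ r1c3=2.
Step 8. [r3c4∈{3}] only 3 remains possible at r3c4 ⇒ r3c4=3.

Answer: 3 4 2 1 / 2 1 3 4 / 4 2 1 3 / 1 3 4 2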